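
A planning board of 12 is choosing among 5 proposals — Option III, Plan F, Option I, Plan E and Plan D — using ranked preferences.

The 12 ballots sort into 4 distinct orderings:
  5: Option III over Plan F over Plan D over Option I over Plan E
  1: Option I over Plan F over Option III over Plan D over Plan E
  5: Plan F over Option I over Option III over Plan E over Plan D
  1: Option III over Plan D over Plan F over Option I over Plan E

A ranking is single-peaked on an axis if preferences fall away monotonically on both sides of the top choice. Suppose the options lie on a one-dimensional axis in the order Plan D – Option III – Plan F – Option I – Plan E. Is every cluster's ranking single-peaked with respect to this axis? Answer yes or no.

yes

Axis positions: Plan D=1, Option III=2, Plan F=3, Option I=4, Plan E=5.
Cluster 1 (peak Option III at position 2): ranking walks positions 2-3-1-4-5, expanding outward from the peak — single-peaked.
Cluster 2 (peak Option I at position 4): ranking walks positions 4-3-2-1-5, expanding outward from the peak — single-peaked.
Cluster 3 (peak Plan F at position 3): ranking walks positions 3-4-2-5-1, expanding outward from the peak — single-peaked.
Cluster 4 (peak Option III at position 2): ranking walks positions 2-1-3-4-5, expanding outward from the peak — single-peaked.
Every ranking is single-peaked on this axis.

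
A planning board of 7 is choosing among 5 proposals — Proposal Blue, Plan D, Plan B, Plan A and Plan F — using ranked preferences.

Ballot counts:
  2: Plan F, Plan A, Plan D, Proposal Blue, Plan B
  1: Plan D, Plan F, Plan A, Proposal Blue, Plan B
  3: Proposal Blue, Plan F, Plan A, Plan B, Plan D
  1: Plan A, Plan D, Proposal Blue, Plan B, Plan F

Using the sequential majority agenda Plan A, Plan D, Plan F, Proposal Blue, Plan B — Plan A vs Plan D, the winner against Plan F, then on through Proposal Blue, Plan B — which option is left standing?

Round 1: Plan A vs Plan D — 6–1, Plan A advances.
Round 2: Plan A vs Plan F — 1–6, Plan F advances.
Round 3: Plan F vs Proposal Blue — 3–4, Proposal Blue advances.
Round 4: Proposal Blue vs Plan B — 7–0, Proposal Blue advances.
The agenda winner is Proposal Blue.

Proposal Blue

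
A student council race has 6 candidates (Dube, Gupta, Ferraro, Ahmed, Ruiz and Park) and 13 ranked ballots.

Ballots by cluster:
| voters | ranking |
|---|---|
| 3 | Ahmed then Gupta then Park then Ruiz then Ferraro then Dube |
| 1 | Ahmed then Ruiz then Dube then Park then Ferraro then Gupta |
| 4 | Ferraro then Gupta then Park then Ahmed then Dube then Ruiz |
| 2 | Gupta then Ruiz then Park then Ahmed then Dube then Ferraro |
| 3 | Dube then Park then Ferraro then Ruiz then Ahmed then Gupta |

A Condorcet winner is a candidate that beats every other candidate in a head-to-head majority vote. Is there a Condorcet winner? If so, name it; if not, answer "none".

Check each pair by majority over 13 ballots:
Dube vs Gupta: Dube is ranked higher on 1+3 = 4 ballots, Gupta on 9. Gupta wins 9–4.
Dube vs Ferraro: Dube preferred on 1+2+3 = 6 ballots; Ferraro wins 7–6.
Dube vs Ahmed: Dube is ranked higher on 3 ballots, Ahmed on 10. Ahmed wins 10–3.
Dube vs Ruiz: Dube is ranked higher on 4+3 = 7 ballots, Ruiz on 6. Dube wins 7–6.
Dube vs Park: 1+3 = 4 for Dube, 9 for Park — Park by 9–4.
Gupta vs Ferraro: Gupta is ranked higher on 3+2 = 5 ballots, Ferraro on 8. Ferraro wins 8–5.
Gupta vs Ahmed: 6 to 7, Ahmed.
Gupta vs Ruiz: 9 to 4, Gupta.
Gupta vs Park: Gupta preferred on 3+4+2 = 9 ballots; Gupta wins 9–4.
Ferraro vs Ahmed: 4+3 = 7 for Ferraro, 6 for Ahmed — Ferraro by 7–6.
Ferraro vs Ruiz: 7 to 6, Ferraro.
Ferraro vs Park: 4 to 9, Park.
Ahmed vs Ruiz: 8 to 5, Ahmed.
Ahmed vs Park: Ahmed preferred on 3+1 = 4 ballots; Park wins 9–4.
Ruiz vs Park: 3 to 10, Park.
No candidate is unbeaten: Dube loses to Gupta; Gupta loses to Ferraro; Ferraro loses to Park; Ahmed loses to Ferraro; Ruiz loses to Dube; Park loses to Gupta. In particular Gupta > Park > Ferraro > Gupta is a majority cycle — no Condorcet winner exists.

none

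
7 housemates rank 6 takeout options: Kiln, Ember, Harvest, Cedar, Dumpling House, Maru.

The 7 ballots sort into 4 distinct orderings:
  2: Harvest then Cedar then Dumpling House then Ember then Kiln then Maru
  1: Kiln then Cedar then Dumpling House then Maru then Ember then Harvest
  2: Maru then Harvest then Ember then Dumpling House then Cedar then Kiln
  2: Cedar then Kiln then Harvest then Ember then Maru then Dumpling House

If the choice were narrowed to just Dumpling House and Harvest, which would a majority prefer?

Harvest

Ballots ranking Dumpling House above Harvest: 1.
Ballots ranking Harvest above Dumpling House: 7 − 1 = 6.
Harvest wins the head-to-head 6–1.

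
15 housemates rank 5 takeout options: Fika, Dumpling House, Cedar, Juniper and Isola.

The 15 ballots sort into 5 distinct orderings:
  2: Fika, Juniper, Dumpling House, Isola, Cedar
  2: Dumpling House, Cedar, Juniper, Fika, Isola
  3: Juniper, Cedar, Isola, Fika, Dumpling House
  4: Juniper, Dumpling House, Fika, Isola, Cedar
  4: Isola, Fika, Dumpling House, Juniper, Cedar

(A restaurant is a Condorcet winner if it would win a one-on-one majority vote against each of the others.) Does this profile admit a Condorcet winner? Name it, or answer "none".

Head-to-head results (15 friends):
Fika–Dumpling House: Fika 9–6.
Fika–Cedar: Fika 10–5.
Fika vs Juniper: Juniper wins 9–6.
Fika vs Isola: Fika, 8–7.
Dumpling House–Cedar: Dumpling House 12–3.
Dumpling House vs Juniper: Juniper wins 9–6.
Dumpling House vs Isola: Dumpling House, 8–7.
Cedar–Juniper: Juniper 13–2.
Cedar vs Isola: Isola wins 10–5.
Juniper vs Isola: Juniper wins 11–4.
Juniper defeats every rival head-to-head and is the Condorcet winner.

Juniper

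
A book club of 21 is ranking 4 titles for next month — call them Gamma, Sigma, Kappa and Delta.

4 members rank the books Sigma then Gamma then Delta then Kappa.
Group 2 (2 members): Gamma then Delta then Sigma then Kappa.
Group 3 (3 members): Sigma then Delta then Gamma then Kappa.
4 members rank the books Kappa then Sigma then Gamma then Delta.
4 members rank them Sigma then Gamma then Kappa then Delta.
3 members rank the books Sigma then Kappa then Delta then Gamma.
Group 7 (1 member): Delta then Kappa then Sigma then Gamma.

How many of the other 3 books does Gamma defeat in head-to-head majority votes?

Gamma against each rival (21 members):
Gamma vs Sigma: Sigma, 19–2.
Gamma vs Kappa: Gamma, 13–8.
Gamma vs Delta: Gamma wins 14–7.
Gamma beats Kappa, Delta; loses to Sigma — 2 pairwise wins.

2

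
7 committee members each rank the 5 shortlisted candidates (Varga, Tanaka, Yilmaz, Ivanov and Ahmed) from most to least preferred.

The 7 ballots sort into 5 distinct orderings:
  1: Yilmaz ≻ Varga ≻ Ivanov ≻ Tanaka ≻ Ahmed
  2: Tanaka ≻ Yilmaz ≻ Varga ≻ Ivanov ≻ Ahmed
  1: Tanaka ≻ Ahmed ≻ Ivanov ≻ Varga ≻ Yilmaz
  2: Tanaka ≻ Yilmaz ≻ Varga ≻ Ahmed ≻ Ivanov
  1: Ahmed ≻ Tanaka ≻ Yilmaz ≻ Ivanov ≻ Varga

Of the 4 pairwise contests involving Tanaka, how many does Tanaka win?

4

Tanaka against each rival (7 committee members):
Tanaka–Varga: Tanaka 6–1.
Tanaka vs Yilmaz: Tanaka wins 6–1.
Tanaka vs Ivanov: Tanaka preferred on 2+1+2+1 = 6 ballots; Tanaka wins 6–1.
Tanaka vs Ahmed: Tanaka, 6–1.
Tanaka beats Varga, Yilmaz, Ivanov, Ahmed — 4 pairwise wins.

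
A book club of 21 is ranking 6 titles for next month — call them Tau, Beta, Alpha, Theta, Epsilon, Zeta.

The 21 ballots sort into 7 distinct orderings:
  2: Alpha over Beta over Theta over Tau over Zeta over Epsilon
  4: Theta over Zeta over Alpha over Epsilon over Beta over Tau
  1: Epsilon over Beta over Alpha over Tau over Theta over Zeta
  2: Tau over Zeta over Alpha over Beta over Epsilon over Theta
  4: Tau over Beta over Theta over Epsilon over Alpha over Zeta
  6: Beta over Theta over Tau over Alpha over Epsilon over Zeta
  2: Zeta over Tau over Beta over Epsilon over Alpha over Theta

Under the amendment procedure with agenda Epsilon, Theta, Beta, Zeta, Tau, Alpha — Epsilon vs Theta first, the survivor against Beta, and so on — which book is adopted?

Beta

Round 1: Epsilon vs Theta — 5–16, Theta advances.
Round 2: Theta vs Beta — 4–17, Beta advances.
Round 3: Beta vs Zeta — 13–8, Beta advances.
Round 4: Beta vs Tau — 13–8, Beta advances.
Round 5: Beta vs Alpha — 13–8, Beta advances.
Beta survives the agenda.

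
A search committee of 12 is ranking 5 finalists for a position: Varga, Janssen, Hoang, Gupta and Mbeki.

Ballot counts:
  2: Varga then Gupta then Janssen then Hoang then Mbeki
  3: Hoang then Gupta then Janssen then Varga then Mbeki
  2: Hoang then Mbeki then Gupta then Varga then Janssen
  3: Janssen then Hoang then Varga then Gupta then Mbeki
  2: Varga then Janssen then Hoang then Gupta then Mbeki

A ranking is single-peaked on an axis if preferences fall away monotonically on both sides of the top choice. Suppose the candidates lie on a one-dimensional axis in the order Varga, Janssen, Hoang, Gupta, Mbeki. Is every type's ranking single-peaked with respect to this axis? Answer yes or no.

Axis positions: Varga=1, Janssen=2, Hoang=3, Gupta=4, Mbeki=5.
Type 1: ranking walks positions 1-4-2-3-5; Gupta is ranked above Janssen even though Janssen lies between Gupta and the peak Varga on the axis — preferences dip and rise again. Not single-peaked.
Type 2 (peak Hoang at position 3): ranking walks positions 3-4-2-1-5, expanding outward from the peak — single-peaked.
Type 3: ranking walks positions 3-5-4-1-2; Mbeki is ranked above Gupta even though Gupta lies between Mbeki and the peak Hoang on the axis — preferences dip and rise again. Not single-peaked.
Type 4 (peak Janssen at position 2): ranking walks positions 2-3-1-4-5, expanding outward from the peak — single-peaked.
Type 5 (peak Varga at position 1): ranking walks positions 1-2-3-4-5, expanding outward from the peak — single-peaked.
Type 1 violates single-peakedness, so the profile is not single-peaked on this axis.

no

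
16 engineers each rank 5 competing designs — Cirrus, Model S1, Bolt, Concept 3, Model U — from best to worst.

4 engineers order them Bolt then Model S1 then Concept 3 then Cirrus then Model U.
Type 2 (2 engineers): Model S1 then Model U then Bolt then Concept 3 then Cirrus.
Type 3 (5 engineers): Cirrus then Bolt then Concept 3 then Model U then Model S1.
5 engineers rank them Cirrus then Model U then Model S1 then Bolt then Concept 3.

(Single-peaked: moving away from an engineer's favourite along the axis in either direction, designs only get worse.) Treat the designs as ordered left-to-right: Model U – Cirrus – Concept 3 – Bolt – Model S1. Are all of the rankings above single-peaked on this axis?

no

Axis positions: Model U=1, Cirrus=2, Concept 3=3, Bolt=4, Model S1=5.
Type 1 (peak Bolt at position 4): ranking walks positions 4-5-3-2-1, expanding outward from the peak — single-peaked.
Type 2: ranking walks positions 5-1-4-3-2; Model U is ranked above Bolt even though Bolt lies between Model U and the peak Model S1 on the axis — preferences dip and rise again. Not single-peaked.
Type 3: ranking walks positions 2-4-3-1-5; Bolt is ranked above Concept 3 even though Concept 3 lies between Bolt and the peak Cirrus on the axis — preferences dip and rise again. Not single-peaked.
Type 4: ranking walks positions 2-1-5-4-3; Model S1 is ranked above Concept 3 even though Concept 3 lies between Model S1 and the peak Cirrus on the axis — preferences dip and rise again. Not single-peaked.
Type 2 violates single-peakedness, so the profile is not single-peaked on this axis.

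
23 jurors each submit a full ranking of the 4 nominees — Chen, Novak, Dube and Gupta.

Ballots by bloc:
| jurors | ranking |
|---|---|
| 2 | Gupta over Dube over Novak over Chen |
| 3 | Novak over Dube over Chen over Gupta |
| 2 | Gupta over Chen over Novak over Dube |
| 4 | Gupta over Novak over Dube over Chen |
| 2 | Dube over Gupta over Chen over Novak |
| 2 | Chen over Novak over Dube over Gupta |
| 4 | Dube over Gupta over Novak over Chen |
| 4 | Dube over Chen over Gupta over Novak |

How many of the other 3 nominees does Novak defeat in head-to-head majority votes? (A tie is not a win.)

1

Novak against each rival (23 jurors):
Novak vs Chen: 13 to 10, Novak.
Novak–Dube: Dube 12–11.
Novak vs Gupta: Gupta, 18–5.
Novak beats Chen; loses to Dube, Gupta — 1 pairwise win.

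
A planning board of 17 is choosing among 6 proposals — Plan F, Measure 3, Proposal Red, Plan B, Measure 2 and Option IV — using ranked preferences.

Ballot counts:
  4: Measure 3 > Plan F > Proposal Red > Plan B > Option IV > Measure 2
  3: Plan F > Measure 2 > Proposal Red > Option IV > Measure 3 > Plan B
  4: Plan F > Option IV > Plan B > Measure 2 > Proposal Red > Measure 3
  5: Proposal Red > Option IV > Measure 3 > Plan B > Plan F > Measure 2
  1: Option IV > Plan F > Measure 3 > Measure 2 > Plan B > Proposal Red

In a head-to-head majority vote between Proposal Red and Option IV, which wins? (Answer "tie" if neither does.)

Proposal Red

Ballots ranking Proposal Red above Option IV: 4 + 3 + 5 = 12.
Ballots ranking Option IV above Proposal Red: 17 − 12 = 5.
Proposal Red wins the head-to-head 12–5.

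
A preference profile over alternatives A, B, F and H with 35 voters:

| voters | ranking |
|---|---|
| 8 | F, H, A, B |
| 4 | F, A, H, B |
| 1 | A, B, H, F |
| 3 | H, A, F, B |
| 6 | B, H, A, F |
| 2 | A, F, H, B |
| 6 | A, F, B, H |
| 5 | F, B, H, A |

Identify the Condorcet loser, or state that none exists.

none

Pairwise majorities:
A vs B: A preferred on 8+4+1+3+2+6 = 24 ballots; A wins 24–11.
A vs F: A, 18–17.
A vs H: A is ranked higher on 4+1+2+6 = 13 ballots, H on 22. H wins 22–13.
B–F: F 28–7.
B vs H: B wins 18–17.
F vs H: F, 25–10.
Every alternative wins at least one matchup (A beats B; B beats H; F beats B; H beats A), so there is no Condorcet loser.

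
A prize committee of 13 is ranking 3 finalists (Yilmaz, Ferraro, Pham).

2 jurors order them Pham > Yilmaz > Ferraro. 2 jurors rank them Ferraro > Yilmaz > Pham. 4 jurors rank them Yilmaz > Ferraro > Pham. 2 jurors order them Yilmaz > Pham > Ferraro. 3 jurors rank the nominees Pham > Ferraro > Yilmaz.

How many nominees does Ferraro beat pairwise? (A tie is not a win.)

0

Ferraro against each rival (13 jurors):
Ferraro–Yilmaz: Yilmaz 8–5.
Ferraro vs Pham: 2+4 = 6 for Ferraro, 7 for Pham — Pham by 7–6.
Ferraro beats no one; loses to Yilmaz, Pham — 0 pairwise wins.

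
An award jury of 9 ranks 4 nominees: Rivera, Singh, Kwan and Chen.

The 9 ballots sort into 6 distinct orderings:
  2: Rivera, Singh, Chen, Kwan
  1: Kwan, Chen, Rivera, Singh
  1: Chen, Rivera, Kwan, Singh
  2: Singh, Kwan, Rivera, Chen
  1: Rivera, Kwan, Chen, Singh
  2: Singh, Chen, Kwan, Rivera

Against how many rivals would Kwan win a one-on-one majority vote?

Kwan against each rival (9 jurors):
Kwan vs Rivera: Kwan is ranked higher on 1+2+2 = 5 ballots, Rivera on 4. Kwan wins 5–4.
Kwan–Singh: Singh 6–3.
Kwan vs Chen: Kwan is ranked higher on 1+2+1 = 4 ballots, Chen on 5. Chen wins 5–4.
Kwan beats Rivera; loses to Singh, Chen — 1 pairwise win.

1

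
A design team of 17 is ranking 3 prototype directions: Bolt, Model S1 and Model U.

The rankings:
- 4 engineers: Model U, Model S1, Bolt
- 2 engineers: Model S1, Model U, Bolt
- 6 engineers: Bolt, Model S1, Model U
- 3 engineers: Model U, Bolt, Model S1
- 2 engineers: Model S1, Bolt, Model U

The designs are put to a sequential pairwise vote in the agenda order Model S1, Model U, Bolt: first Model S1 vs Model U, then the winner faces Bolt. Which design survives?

Bolt

Round 1: Model S1 vs Model U — 10–7, Model S1 advances.
Round 2: Model S1 vs Bolt — 8–9, Bolt advances.
Bolt survives the agenda.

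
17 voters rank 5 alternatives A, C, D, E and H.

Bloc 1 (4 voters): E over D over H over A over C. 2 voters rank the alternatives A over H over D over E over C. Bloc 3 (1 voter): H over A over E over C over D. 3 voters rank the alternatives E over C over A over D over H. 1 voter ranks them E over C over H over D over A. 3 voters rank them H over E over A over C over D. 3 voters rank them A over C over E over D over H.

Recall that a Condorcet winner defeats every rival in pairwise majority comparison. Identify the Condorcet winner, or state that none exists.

E

Check each pair by majority over 17 ballots:
A vs C: A is ranked higher on 4+2+1+3+3 = 13 ballots, C on 4. A wins 13–4.
A vs D: 2+1+3+3+3 = 12 for A, 5 for D — A by 12–5.
A vs E: A preferred on 2+1+3 = 6 ballots; E wins 11–6.
A vs H: 2+3+3 = 8 for A, 9 for H — H by 9–8.
C vs D: C is ranked higher on 1+3+1+3+3 = 11 ballots, D on 6. C wins 11–6.
C vs E: 3 to 14, E.
C vs H: C is ranked higher on 3+1+3 = 7 ballots, H on 10. H wins 10–7.
D vs E: D preferred on 2 ballots; E wins 15–2.
D vs H: 10 to 7, D.
E vs H: E is ranked higher on 4+3+1+3 = 11 ballots, H on 6. E wins 11–6.
E wins every pairwise contest, so E is the Condorcet winner.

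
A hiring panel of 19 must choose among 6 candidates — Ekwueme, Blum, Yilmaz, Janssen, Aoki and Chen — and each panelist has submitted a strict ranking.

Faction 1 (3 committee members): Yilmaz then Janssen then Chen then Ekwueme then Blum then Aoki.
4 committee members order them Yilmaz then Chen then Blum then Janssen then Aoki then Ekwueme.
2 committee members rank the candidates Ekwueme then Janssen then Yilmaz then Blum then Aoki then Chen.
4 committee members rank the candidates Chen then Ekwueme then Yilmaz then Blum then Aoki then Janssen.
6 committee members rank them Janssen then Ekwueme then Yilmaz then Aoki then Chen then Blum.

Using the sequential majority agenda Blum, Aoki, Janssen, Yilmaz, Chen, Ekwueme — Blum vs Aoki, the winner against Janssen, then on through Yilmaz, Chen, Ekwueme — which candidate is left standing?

Round 1: Blum vs Aoki — 13–6, Blum advances.
Round 2: Blum vs Janssen — 8–11, Janssen advances.
Round 3: Janssen vs Yilmaz — 8–11, Yilmaz advances.
Round 4: Yilmaz vs Chen — 15–4, Yilmaz advances.
Round 5: Yilmaz vs Ekwueme — 7–12, Ekwueme advances.
Ekwueme survives the agenda.

Ekwueme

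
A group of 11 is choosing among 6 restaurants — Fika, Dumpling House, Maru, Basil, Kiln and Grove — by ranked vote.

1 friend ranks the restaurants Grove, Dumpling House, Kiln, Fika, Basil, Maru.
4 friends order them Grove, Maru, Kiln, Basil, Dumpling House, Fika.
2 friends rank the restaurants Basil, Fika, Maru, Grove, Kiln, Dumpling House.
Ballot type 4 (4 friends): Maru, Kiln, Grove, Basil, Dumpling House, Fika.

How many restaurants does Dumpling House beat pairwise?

1

Dumpling House against each rival (11 friends):
Dumpling House vs Fika: Dumpling House wins 9–2.
Dumpling House vs Maru: 1 for Dumpling House, 10 for Maru — Maru by 10–1.
Dumpling House–Basil: Basil 10–1.
Dumpling House vs Kiln: Dumpling House is ranked higher on 1 ballot, Kiln on 10. Kiln wins 10–1.
Dumpling House vs Grove: 0 to 11, Grove.
Dumpling House beats Fika; loses to Maru, Basil, Kiln, Grove — 1 pairwise win.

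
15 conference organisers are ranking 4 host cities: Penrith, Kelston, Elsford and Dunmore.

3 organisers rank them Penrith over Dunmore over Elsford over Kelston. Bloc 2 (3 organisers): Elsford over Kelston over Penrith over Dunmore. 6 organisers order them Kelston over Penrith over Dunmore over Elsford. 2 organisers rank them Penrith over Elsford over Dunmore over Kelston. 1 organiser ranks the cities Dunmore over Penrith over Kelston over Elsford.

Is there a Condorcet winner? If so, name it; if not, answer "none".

none

Check each pair by majority over 15 ballots:
Penrith vs Kelston: Penrith is ranked higher on 3+2+1 = 6 ballots, Kelston on 9. Kelston wins 9–6.
Penrith vs Elsford: Penrith is ranked higher on 3+6+2+1 = 12 ballots, Elsford on 3. Penrith wins 12–3.
Penrith vs Dunmore: Penrith is ranked higher on 3+3+6+2 = 14 ballots, Dunmore on 1. Penrith wins 14–1.
Kelston vs Elsford: 6+1 = 7 for Kelston, 8 for Elsford — Elsford by 8–7.
Kelston vs Dunmore: Kelston preferred on 3+6 = 9 ballots; Kelston wins 9–6.
Elsford vs Dunmore: 5 to 10, Dunmore.
No city is unbeaten: Penrith loses to Kelston; Kelston loses to Elsford; Elsford loses to Penrith; Dunmore loses to Penrith. In particular Penrith beats Elsford beats Kelston beats Penrith is a majority cycle — no Condorcet winner exists.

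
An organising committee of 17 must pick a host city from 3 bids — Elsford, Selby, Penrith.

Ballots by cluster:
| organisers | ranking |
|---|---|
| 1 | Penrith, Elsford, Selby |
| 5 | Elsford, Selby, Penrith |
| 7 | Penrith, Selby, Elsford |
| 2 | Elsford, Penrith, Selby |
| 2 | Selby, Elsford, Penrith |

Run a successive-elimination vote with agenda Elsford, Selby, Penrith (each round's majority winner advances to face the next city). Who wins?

Round 1: Elsford vs Selby — 8–9, Selby advances.
Round 2: Selby vs Penrith — 7–10, Penrith advances.
The agenda winner is Penrith.

Penrith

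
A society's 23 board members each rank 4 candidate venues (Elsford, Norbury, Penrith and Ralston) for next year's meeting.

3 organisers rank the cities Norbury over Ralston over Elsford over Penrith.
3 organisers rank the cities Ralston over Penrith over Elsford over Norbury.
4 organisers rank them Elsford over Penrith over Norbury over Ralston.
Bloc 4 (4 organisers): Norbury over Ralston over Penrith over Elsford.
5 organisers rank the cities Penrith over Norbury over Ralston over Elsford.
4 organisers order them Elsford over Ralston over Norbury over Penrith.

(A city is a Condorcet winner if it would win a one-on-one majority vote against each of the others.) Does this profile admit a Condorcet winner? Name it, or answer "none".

none

Check each pair by majority over 23 ballots:
Elsford vs Norbury: Norbury, 12–11.
Elsford vs Penrith: Penrith, 12–11.
Elsford vs Ralston: Ralston wins 15–8.
Norbury vs Penrith: Penrith wins 12–11.
Norbury vs Ralston: Norbury, 16–7.
Penrith–Ralston: Ralston 14–9.
Every city loses at least once (Elsford loses to Norbury; Norbury loses to Penrith; Penrith loses to Ralston; Ralston loses to Norbury). The majority relation contains the cycle Norbury → Ralston → Penrith → Norbury, so there is no Condorcet winner.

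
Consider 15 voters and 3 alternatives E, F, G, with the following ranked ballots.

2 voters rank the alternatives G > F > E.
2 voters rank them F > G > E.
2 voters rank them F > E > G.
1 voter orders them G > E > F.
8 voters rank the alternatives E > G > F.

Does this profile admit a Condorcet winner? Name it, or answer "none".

E

Head-to-head results (15 voters):
E vs F: 9 to 6, E.
E vs G: E is ranked higher on 2+8 = 10 ballots, G on 5. E wins 10–5.
F vs G: F is ranked higher on 2+2 = 4 ballots, G on 11. G wins 11–4.
E defeats every rival head-to-head and is the Condorcet winner.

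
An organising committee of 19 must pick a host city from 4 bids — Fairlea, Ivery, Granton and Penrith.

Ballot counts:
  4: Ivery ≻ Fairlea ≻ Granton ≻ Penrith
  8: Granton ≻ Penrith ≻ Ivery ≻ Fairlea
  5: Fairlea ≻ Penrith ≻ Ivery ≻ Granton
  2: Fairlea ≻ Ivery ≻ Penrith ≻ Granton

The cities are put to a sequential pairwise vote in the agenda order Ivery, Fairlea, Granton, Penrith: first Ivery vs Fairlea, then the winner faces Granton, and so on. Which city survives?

Penrith

Round 1: Ivery vs Fairlea — 12–7, Ivery advances.
Round 2: Ivery vs Granton — 11–8, Ivery advances.
Round 3: Ivery vs Penrith — 6–13, Penrith advances.
Penrith survives the agenda.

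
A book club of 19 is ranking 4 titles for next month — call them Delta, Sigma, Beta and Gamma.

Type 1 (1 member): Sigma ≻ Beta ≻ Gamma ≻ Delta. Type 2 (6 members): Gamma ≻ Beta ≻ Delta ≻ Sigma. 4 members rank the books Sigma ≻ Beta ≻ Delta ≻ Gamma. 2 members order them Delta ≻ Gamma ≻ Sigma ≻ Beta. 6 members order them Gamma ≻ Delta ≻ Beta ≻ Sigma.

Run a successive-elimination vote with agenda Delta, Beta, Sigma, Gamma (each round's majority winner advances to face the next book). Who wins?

Round 1: Delta vs Beta — 8–11, Beta advances.
Round 2: Beta vs Sigma — 12–7, Beta advances.
Round 3: Beta vs Gamma — 5–14, Gamma advances.
Gamma survives the agenda.

Gamma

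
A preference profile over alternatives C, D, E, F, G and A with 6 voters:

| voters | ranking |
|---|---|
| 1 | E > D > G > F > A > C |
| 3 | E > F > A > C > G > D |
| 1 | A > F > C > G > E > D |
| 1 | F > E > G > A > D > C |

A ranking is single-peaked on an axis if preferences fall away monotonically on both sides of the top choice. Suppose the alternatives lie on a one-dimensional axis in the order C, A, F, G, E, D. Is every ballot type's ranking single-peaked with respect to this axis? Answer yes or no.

Axis positions: C=1, A=2, F=3, G=4, E=5, D=6.
Ballot type 1 (peak E at position 5): ranking walks positions 5-6-4-3-2-1, expanding outward from the peak — single-peaked.
Ballot type 2: ranking walks positions 5-3-2-1-4-6; F is ranked above G even though G lies between F and the peak E on the axis — preferences dip and rise again. Not single-peaked.
Ballot type 3 (peak A at position 2): ranking walks positions 2-3-1-4-5-6, expanding outward from the peak — single-peaked.
Ballot type 4: ranking walks positions 3-5-4-2-6-1; E is ranked above G even though G lies between E and the peak F on the axis — preferences dip and rise again. Not single-peaked.
Ballot type 2 violates single-peakedness, so the profile is not single-peaked on this axis.

no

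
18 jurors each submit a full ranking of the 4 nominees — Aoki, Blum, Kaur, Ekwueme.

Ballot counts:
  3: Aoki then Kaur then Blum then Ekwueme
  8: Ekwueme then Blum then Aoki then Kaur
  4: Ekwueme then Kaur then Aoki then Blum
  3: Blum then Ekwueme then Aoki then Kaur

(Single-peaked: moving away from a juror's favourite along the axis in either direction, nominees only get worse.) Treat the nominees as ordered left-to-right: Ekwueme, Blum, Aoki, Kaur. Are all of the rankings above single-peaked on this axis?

no

Axis positions: Ekwueme=1, Blum=2, Aoki=3, Kaur=4.
Faction 1 (peak Aoki at position 3): ranking walks positions 3-4-2-1, expanding outward from the peak — single-peaked.
Faction 2 (peak Ekwueme at position 1): ranking walks positions 1-2-3-4, expanding outward from the peak — single-peaked.
Faction 3: ranking walks positions 1-4-3-2; Kaur is ranked above Blum even though Blum lies between Kaur and the peak Ekwueme on the axis — preferences dip and rise again. Not single-peaked.
Faction 4 (peak Blum at position 2): ranking walks positions 2-1-3-4, expanding outward from the peak — single-peaked.
Faction 3 violates single-peakedness, so the profile is not single-peaked on this axis.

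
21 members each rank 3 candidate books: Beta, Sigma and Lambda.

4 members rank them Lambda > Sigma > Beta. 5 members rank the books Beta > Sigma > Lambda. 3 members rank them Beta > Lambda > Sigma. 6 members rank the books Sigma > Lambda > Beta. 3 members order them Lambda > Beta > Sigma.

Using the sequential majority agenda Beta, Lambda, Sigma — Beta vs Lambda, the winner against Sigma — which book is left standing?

Round 1: Beta vs Lambda — 8–13, Lambda advances.
Round 2: Lambda vs Sigma — 10–11, Sigma advances.
The agenda winner is Sigma.

Sigma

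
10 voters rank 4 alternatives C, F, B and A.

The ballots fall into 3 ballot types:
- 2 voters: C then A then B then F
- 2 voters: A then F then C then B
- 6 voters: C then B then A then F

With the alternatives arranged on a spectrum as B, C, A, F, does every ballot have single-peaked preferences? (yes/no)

yes

Axis positions: B=1, C=2, A=3, F=4.
Ballot type 1 (peak C at position 2): ranking walks positions 2-3-1-4, expanding outward from the peak — single-peaked.
Ballot type 2 (peak A at position 3): ranking walks positions 3-4-2-1, expanding outward from the peak — single-peaked.
Ballot type 3 (peak C at position 2): ranking walks positions 2-1-3-4, expanding outward from the peak — single-peaked.
Every ranking is single-peaked on this axis.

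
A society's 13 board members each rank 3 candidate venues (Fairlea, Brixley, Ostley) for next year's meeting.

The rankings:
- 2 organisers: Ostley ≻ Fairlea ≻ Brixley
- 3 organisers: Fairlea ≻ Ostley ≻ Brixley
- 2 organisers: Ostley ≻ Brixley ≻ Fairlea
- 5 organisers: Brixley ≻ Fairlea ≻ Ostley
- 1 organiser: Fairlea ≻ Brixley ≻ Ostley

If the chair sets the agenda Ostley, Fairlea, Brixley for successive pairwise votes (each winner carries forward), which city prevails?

Round 1: Ostley vs Fairlea — 4–9, Fairlea advances.
Round 2: Fairlea vs Brixley — 6–7, Brixley advances.
Brixley survives the agenda.

Brixley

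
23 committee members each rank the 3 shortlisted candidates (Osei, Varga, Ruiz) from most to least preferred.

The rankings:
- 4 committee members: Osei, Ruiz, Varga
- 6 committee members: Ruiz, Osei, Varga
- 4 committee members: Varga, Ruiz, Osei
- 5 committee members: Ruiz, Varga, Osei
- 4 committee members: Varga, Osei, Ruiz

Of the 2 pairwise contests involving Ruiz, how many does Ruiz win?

2

Ruiz against each rival (23 committee members):
Ruiz vs Osei: 15 to 8, Ruiz.
Ruiz vs Varga: 15 to 8, Ruiz.
Ruiz beats Osei, Varga — 2 pairwise wins.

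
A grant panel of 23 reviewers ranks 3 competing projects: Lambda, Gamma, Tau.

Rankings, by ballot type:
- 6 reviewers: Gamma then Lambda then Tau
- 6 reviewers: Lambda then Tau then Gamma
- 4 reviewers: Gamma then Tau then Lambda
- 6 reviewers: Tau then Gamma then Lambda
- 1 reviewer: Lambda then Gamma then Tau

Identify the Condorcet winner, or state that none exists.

none

Check each pair by majority over 23 ballots:
Lambda vs Gamma: 6+1 = 7 for Lambda, 16 for Gamma — Gamma by 16–7.
Lambda vs Tau: 6+6+1 = 13 for Lambda, 10 for Tau — Lambda by 13–10.
Gamma vs Tau: Tau wins 12–11.
Every project loses at least once (Lambda loses to Gamma; Gamma loses to Tau; Tau loses to Lambda). The majority relation contains the cycle Lambda > Tau > Gamma > Lambda, so there is no Condorcet winner.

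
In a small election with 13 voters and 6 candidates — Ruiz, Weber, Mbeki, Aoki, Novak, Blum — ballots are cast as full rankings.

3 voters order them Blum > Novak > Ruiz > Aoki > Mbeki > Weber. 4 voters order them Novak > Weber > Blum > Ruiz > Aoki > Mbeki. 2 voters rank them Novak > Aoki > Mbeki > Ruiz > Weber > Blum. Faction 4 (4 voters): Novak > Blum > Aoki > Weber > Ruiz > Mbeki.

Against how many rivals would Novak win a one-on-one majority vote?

5

Novak against each rival (13 voters):
Novak vs Ruiz: Novak, 13–0.
Novak–Weber: Novak 13–0.
Novak vs Mbeki: Novak is ranked higher on 3+4+2+4 = 13 ballots, Mbeki on 0. Novak wins 13–0.
Novak vs Aoki: 3+4+2+4 = 13 for Novak, 0 for Aoki — Novak by 13–0.
Novak vs Blum: Novak, 10–3.
Novak beats Ruiz, Weber, Mbeki, Aoki, Blum — 5 pairwise wins.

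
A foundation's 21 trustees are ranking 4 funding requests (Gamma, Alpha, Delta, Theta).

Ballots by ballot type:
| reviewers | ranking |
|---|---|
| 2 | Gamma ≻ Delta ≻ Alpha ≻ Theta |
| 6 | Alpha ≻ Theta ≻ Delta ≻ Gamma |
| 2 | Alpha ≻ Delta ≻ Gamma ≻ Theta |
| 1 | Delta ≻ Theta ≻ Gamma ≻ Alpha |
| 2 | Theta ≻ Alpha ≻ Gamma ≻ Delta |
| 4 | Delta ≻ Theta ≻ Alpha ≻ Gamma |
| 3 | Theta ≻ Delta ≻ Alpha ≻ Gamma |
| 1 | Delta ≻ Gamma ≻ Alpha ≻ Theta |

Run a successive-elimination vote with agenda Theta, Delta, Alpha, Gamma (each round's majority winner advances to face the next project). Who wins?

Round 1: Theta vs Delta — 11–10, Theta advances.
Round 2: Theta vs Alpha — 10–11, Alpha advances.
Round 3: Alpha vs Gamma — 17–4, Alpha advances.
Alpha survives the agenda.

Alpha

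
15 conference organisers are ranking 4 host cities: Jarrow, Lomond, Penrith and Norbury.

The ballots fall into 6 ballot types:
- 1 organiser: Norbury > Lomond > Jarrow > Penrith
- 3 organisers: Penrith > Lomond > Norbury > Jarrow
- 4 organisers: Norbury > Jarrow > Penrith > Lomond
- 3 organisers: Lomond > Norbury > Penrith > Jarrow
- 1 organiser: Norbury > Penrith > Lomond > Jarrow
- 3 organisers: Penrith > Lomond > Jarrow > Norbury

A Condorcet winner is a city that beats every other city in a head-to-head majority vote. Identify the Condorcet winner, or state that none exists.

none

Check each pair by majority over 15 ballots:
Jarrow vs Lomond: Jarrow is ranked higher on 4 ballots, Lomond on 11. Lomond wins 11–4.
Jarrow vs Penrith: 1+4 = 5 for Jarrow, 10 for Penrith — Penrith by 10–5.
Jarrow–Norbury: Norbury 12–3.
Lomond vs Penrith: 1+3 = 4 for Lomond, 11 for Penrith — Penrith by 11–4.
Lomond vs Norbury: Lomond, 9–6.
Penrith vs Norbury: Penrith is ranked higher on 3+3 = 6 ballots, Norbury on 9. Norbury wins 9–6.
Every city loses at least once (Jarrow loses to Lomond; Lomond loses to Penrith; Penrith loses to Norbury; Norbury loses to Lomond). The majority relation contains the cycle Lomond beats Norbury beats Penrith beats Lomond, so there is no Condorcet winner.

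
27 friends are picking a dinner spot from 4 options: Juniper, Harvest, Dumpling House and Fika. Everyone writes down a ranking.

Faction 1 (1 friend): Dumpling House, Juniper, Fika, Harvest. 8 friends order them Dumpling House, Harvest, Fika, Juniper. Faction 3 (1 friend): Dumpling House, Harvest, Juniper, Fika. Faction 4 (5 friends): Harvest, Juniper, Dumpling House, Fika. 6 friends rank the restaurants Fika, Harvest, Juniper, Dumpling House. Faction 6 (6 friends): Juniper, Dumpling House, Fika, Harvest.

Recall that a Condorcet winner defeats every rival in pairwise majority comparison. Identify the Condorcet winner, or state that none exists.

none

Check each pair by majority over 27 ballots:
Juniper vs Harvest: 7 to 20, Harvest.
Juniper vs Dumpling House: 5+6+6 = 17 for Juniper, 10 for Dumpling House — Juniper by 17–10.
Juniper vs Fika: Juniper is ranked higher on 1+1+5+6 = 13 ballots, Fika on 14. Fika wins 14–13.
Harvest vs Dumpling House: Harvest preferred on 5+6 = 11 ballots; Dumpling House wins 16–11.
Harvest vs Fika: 14 to 13, Harvest.
Dumpling House vs Fika: 1+8+1+5+6 = 21 for Dumpling House, 6 for Fika — Dumpling House by 21–6.
Every restaurant loses at least once (Juniper loses to Harvest; Harvest loses to Dumpling House; Dumpling House loses to Juniper; Fika loses to Harvest). The majority relation contains the cycle Juniper beats Dumpling House beats Harvest beats Juniper, so there is no Condorcet winner.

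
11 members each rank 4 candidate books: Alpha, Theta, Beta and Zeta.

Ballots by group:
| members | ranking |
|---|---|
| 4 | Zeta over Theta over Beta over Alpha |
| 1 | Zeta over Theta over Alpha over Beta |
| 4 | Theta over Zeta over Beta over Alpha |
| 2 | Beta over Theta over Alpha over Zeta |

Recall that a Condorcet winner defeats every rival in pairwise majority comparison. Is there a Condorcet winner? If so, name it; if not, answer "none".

Theta

Head-to-head results (11 members):
Alpha–Theta: Theta 11–0.
Alpha vs Beta: Beta wins 10–1.
Alpha vs Zeta: Zeta wins 9–2.
Theta–Beta: Theta 9–2.
Theta vs Zeta: Theta, 6–5.
Beta vs Zeta: 2 to 9, Zeta.
Theta wins every pairwise contest, so Theta is the Condorcet winner.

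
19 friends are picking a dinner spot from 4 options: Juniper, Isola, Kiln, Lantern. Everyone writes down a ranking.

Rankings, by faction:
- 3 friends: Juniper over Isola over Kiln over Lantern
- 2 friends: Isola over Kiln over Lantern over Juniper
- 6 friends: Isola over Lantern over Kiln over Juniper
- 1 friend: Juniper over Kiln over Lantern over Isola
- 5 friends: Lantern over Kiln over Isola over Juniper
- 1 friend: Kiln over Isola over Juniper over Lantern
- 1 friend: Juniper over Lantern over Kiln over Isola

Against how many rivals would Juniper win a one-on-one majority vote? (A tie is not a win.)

0

Juniper against each rival (19 friends):
Juniper vs Isola: Juniper is ranked higher on 3+1+1 = 5 ballots, Isola on 14. Isola wins 14–5.
Juniper vs Kiln: Juniper is ranked higher on 3+1+1 = 5 ballots, Kiln on 14. Kiln wins 14–5.
Juniper–Lantern: Lantern 13–6.
Juniper beats no one; loses to Isola, Kiln, Lantern — 0 pairwise wins.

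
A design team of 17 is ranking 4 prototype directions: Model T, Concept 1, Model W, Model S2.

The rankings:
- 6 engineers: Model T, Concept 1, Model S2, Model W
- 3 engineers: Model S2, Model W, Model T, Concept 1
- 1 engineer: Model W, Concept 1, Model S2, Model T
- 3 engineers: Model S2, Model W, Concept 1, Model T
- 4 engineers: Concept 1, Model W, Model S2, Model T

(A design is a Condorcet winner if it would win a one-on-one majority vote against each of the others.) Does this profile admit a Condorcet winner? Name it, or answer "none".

none

Head-to-head results (17 engineers):
Model T–Concept 1: Model T 9–8.
Model T vs Model W: Model W wins 11–6.
Model T vs Model S2: Model S2 wins 11–6.
Concept 1–Model W: Concept 1 10–7.
Concept 1–Model S2: Concept 1 11–6.
Model W–Model S2: Model S2 12–5.
Each design drops at least one matchup (Model T loses to Model W; Concept 1 loses to Model T; Model W loses to Concept 1; Model S2 loses to Concept 1); the cycle Model T > Concept 1 > Model W > Model T rules out a Condorcet winner.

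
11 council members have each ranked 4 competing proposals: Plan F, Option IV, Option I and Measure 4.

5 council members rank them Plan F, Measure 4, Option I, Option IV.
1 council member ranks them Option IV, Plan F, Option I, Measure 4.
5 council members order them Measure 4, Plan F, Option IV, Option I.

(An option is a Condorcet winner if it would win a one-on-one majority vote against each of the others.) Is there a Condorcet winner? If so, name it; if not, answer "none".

Plan F

Check each pair by majority over 11 ballots:
Plan F vs Option IV: 10 to 1, Plan F.
Plan F vs Option I: 5+1+5 = 11 for Plan F, 0 for Option I — Plan F by 11–0.
Plan F vs Measure 4: Plan F preferred on 5+1 = 6 ballots; Plan F wins 6–5.
Option IV vs Option I: 6 to 5, Option IV.
Option IV vs Measure 4: 1 to 10, Measure 4.
Option I vs Measure 4: Option I preferred on 1 ballot; Measure 4 wins 10–1.
Plan F defeats every rival head-to-head and is the Condorcet winner.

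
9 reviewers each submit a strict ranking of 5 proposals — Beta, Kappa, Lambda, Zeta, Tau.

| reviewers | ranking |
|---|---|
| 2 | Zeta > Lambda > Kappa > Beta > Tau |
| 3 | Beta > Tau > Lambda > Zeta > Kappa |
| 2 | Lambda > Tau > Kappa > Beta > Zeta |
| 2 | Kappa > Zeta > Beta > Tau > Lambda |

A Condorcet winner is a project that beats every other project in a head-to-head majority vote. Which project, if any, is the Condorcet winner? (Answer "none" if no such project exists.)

none

Pairwise majorities:
Beta–Kappa: Kappa 6–3.
Beta–Lambda: Beta 5–4.
Beta vs Zeta: Beta, 5–4.
Beta–Tau: Beta 7–2.
Kappa–Lambda: Lambda 7–2.
Kappa vs Zeta: Zeta, 5–4.
Kappa vs Tau: Tau, 5–4.
Lambda vs Zeta: Lambda wins 5–4.
Lambda–Tau: Tau 5–4.
Zeta vs Tau: Tau, 5–4.
Each project drops at least one matchup (Beta loses to Kappa; Kappa loses to Lambda; Lambda loses to Beta; Zeta loses to Beta; Tau loses to Beta); the cycle Beta > Lambda > Kappa > Beta rules out a Condorcet winner.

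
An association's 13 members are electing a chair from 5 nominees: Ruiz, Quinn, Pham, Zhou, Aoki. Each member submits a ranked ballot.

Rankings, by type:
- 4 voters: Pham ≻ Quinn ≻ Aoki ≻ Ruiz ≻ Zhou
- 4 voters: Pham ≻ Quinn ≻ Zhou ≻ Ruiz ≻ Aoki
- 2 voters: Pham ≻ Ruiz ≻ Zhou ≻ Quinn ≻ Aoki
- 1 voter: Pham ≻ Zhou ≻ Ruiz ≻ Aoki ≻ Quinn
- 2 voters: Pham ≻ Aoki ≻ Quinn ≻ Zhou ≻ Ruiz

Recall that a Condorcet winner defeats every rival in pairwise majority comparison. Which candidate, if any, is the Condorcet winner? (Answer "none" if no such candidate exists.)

Pairwise majorities:
Ruiz vs Quinn: Ruiz preferred on 2+1 = 3 ballots; Quinn wins 10–3.
Ruiz vs Pham: Ruiz is ranked higher on 0 ballots, Pham on 13. Pham wins 13–0.
Ruiz vs Zhou: 4+2 = 6 for Ruiz, 7 for Zhou — Zhou by 7–6.
Ruiz–Aoki: Ruiz 7–6.
Quinn vs Pham: Quinn is ranked higher on 0 ballots, Pham on 13. Pham wins 13–0.
Quinn vs Zhou: Quinn preferred on 4+4+2 = 10 ballots; Quinn wins 10–3.
Quinn vs Aoki: Quinn preferred on 4+4+2 = 10 ballots; Quinn wins 10–3.
Pham vs Zhou: Pham, 13–0.
Pham vs Aoki: Pham is ranked higher on 4+4+2+1+2 = 13 ballots, Aoki on 0. Pham wins 13–0.
Zhou vs Aoki: Zhou is ranked higher on 4+2+1 = 7 ballots, Aoki on 6. Zhou wins 7–6.
Only Pham has no losses; Pham is the Condorcet winner.

Pham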